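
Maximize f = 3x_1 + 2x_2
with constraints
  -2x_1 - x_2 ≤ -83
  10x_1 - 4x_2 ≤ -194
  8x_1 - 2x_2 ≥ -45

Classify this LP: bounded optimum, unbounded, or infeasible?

From the feasible point (52/3, 551/6), moving in the direction (4, 10) keeps every constraint satisfied while f increases without bound.

unbounded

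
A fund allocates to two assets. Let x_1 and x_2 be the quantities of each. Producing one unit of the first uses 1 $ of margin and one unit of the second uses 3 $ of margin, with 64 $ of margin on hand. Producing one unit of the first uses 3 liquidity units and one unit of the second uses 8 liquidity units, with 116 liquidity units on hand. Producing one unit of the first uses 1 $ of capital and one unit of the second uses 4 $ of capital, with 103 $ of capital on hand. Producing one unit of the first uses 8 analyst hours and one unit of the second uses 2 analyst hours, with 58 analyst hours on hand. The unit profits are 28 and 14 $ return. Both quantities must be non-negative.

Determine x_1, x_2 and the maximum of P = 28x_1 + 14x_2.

Feasible corners and P = 28x_1 + 14x_2:
  (0, 0) → P = 0
  (0, 29/2) → P = 203
  (29/4, 0) → P = 203
  (4, 13) → P = 294

The binding constraints are 3x_1 + 8x_2 = 116 and 8x_1 + 2x_2 = 58.
Solving simultaneously gives x_1 = 4, x_2 = 13.

x_1 = 4, x_2 = 13, maximum P = 294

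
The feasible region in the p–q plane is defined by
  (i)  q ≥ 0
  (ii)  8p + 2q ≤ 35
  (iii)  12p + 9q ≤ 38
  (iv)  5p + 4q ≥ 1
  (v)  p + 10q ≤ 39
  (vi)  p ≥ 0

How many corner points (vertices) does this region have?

Pairwise boundary intersections that survive every other constraint:
  (19/6, 0)
  (1/5, 0)
  (29/111, 430/111)
  (0, 1/4)
  (0, 39/10)

5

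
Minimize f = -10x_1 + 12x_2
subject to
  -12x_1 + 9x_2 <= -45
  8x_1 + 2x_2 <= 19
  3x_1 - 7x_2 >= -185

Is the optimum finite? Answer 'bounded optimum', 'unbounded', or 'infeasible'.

unbounded

From the feasible point (87/32, -11/8), moving in the direction (-9, -12) keeps every constraint satisfied while f decreases without bound.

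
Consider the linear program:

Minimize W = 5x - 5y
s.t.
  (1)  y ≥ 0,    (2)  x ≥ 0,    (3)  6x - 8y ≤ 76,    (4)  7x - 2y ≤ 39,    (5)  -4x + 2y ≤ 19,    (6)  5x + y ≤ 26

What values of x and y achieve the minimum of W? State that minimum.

Feasible corners and W = 5x - 5y:
  (0, 0) → W = 0
  (26/5, 0) → W = 26
  (0, 19/2) → W = -95/2
  (33/14, 199/14) → W = -415/7

x = 33/14, y = 199/14, minimum W = -415/7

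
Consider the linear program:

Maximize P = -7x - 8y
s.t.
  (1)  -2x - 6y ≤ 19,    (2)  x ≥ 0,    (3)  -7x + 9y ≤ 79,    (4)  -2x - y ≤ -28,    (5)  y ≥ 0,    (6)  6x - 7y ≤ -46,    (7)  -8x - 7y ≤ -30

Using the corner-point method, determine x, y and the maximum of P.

x = 15/2, y = 13, maximum P = -313/2

Vertices and P = -7x - 8y:
  (173/25, 354/25) → P = -4043/25
  (139/5, 152/5) → P = -2189/5
  (15/2, 13) → P = -313/2

The optimum lies where -2x - y = -28 and 6x - 7y = -46.
Solving simultaneously gives x = 15/2, y = 13.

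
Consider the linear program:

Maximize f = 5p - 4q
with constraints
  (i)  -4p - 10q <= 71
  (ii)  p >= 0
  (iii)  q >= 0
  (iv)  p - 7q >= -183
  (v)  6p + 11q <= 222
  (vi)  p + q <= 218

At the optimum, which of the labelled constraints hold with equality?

(iii) and (v)

Feasible corners and f = 5p - 4q:
  (0, 0) → f = 0
  (0, 222/11) → f = -888/11
  (37, 0) → f = 185

The maximum is at (37, 0). Substituting into each constraint, equality holds for (iii) and (v); the remaining constraints have slack.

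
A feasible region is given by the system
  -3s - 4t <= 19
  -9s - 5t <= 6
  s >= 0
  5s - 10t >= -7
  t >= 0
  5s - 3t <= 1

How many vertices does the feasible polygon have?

4

Of the 15 pairwise boundary intersections, those satisfying every inequality are:
  (0, 7/10)
  (0, 0)
  (31/35, 8/7)
  (1/5, 0)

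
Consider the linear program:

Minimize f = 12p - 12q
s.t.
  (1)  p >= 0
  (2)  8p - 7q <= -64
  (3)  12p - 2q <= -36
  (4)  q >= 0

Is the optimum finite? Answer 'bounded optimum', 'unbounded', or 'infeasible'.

From the feasible point (0, 18), moving in the direction (0, 1) keeps every constraint satisfied while f decreases without bound.

unbounded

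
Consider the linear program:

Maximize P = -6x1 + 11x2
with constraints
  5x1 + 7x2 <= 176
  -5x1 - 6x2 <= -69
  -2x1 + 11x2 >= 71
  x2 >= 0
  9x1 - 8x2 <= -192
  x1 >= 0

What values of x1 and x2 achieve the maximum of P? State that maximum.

Vertices and P = -6x1 + 11x2:
  (64/103, 2544/103) → P = 27600/103
  (0, 176/7) → P = 1936/7
  (0, 24) → P = 264

At the optimal vertex, 5x1 + 7x2 = 176 and x1 = 0.
Solving simultaneously gives x1 = 0, x2 = 176/7.

x1 = 0, x2 = 176/7, maximum P = 1936/7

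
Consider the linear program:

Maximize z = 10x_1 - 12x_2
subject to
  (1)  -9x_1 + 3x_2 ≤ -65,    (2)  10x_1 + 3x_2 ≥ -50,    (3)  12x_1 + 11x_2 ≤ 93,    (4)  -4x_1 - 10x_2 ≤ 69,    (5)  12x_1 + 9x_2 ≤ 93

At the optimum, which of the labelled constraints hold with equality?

(4) and (5)

Extreme points and z = 10x_1 - 12x_2:
  (994/135, 19/45) → z = 9256/135
  (443/102, -881/102) → z = 7501/51
  (31/4, 0) → z = 155/2
  (517/28, -100/7) → z = 4985/14

The maximum is at (517/28, -100/7). Substituting into each constraint, equality holds for (4) and (5); the remaining constraints have slack.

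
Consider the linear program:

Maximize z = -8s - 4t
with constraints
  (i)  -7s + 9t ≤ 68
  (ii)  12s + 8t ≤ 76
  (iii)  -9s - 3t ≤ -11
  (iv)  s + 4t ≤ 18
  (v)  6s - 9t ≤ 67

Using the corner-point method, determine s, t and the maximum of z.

s = 100/33, t = -179/33, maximum z = -28/11

At the optimal vertex, -9s - 3t = -11 and 6s - 9t = 67.
Solving simultaneously gives s = 100/33, t = -179/33.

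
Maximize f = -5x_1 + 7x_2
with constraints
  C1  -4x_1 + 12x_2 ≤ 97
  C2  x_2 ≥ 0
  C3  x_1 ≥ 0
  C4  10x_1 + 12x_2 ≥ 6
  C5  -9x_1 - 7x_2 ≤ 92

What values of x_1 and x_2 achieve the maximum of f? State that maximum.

x_1 = 0, x_2 = 97/12, maximum f = 679/12

The feasible region is unbounded (it extends along (3, 1), (1, 0)), but f strictly decreases along every unbounded feasible direction, so there is no improving ray and the maximum is attained at a vertex.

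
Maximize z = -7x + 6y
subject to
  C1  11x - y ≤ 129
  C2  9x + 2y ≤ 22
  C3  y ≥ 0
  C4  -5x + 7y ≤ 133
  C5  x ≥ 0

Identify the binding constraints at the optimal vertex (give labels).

C2 and C5

Vertices and z = -7x + 6y:
  (22/9, 0) → z = -154/9
  (0, 11) → z = 66
  (0, 0) → z = 0

The maximum is at (0, 11). Substituting into each constraint, equality holds for C2 and C5; the remaining constraints have slack.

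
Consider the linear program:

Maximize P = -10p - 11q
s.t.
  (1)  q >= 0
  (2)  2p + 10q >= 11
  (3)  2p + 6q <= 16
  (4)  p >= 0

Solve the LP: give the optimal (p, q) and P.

Corner points and P = -10p - 11q:
  (11/2, 0) → P = -55
  (8, 0) → P = -80
  (0, 11/10) → P = -121/10
  (0, 8/3) → P = -88/3

p = 0, q = 11/10, maximum P = -121/10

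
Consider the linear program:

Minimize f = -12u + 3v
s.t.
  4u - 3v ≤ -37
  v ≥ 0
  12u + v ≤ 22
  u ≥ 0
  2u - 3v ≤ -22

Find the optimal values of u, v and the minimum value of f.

At the optimal vertex, 4u - 3v = -37 and 12u + v = 22.
Solving simultaneously gives u = 29/40, v = 133/10.

u = 29/40, v = 133/10, minimum f = 156/5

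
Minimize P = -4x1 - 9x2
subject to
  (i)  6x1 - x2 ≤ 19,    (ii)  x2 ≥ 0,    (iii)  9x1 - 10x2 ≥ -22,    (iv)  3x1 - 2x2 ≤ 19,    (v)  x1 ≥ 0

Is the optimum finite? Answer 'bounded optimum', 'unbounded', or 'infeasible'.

Feasible corners and P = -4x1 - 9x2:
  (19/6, 0) → P = -38/3
  (212/51, 101/17) → P = -3575/51
  (0, 0) → P = 0
  (0, 11/5) → P = -99/5
The feasible region has finitely many vertices and no improving ray; the minimum is -3575/51 at (212/51, 101/17).

bounded optimum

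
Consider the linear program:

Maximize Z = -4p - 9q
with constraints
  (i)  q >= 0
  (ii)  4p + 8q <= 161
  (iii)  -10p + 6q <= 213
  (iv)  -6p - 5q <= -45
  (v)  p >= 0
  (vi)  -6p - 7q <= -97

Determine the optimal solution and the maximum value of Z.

p = 97/6, q = 0, maximum Z = -194/3

Extreme points and Z = -4p - 9q:
  (161/4, 0) → Z = -161
  (97/6, 0) → Z = -194/3
  (0, 161/8) → Z = -1449/8
  (0, 97/7) → Z = -873/7

At the optimal vertex, q = 0 and -6p - 7q = -97.
Solving simultaneously gives p = 97/6, q = 0.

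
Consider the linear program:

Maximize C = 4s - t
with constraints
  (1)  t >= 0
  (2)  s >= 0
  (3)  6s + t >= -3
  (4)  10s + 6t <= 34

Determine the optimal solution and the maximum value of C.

Corner points and C = 4s - t:
  (0, 0) → C = 0
  (17/5, 0) → C = 68/5
  (0, 17/3) → C = -17/3

The optimum lies where t = 0 and 10s + 6t = 34.
Solving simultaneously gives s = 17/5, t = 0.

s = 17/5, t = 0, maximum C = 68/5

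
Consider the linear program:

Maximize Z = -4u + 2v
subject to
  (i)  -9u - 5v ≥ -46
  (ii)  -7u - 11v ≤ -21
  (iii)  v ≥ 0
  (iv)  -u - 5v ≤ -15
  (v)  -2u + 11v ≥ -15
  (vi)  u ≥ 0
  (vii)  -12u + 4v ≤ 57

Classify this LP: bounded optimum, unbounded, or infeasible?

bounded optimum

Vertices and Z = -4u + 2v:
  (31/8, 89/40) → Z = -221/20
  (0, 46/5) → Z = 92/5
  (0, 3) → Z = 6
The feasible region has finitely many vertices and no improving ray; the maximum is 92/5 at (0, 46/5).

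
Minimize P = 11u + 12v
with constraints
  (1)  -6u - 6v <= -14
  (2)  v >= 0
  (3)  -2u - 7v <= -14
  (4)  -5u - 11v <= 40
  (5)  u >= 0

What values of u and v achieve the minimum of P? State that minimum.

u = 7/15, v = 28/15, minimum P = 413/15

Feasible corners and P = 11u + 12v:
  (7/15, 28/15) → P = 413/15
  (0, 7/3) → P = 28
  (7, 0) → P = 77
The feasible region is unbounded (it extends along (0, 1), (1, 0)), but P strictly increases along every unbounded feasible direction, so there is no improving ray and the minimum is attained at a vertex.

At the optimal vertex, -6u - 6v = -14 and -2u - 7v = -14.
Solving simultaneously gives u = 7/15, v = 28/15.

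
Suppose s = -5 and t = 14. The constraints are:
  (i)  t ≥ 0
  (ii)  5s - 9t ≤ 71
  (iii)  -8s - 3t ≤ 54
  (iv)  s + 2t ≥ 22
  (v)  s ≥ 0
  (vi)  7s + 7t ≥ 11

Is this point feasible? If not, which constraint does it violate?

not feasible — violates (v)

Constraint (v): s = -5, which is not ≥ 0. All other constraints are satisfied.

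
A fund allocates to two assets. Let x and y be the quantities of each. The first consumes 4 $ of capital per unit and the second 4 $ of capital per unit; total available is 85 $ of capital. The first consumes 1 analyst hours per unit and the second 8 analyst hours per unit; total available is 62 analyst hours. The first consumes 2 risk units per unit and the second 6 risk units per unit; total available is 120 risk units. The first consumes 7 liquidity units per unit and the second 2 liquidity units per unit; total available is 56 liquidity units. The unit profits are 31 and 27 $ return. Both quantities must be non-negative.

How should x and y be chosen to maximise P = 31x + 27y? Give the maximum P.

Extreme points and P = 31x + 27y:
  (0, 0) → P = 0
  (0, 31/4) → P = 837/4
  (8, 0) → P = 248
  (6, 7) → P = 375

x = 6, y = 7, maximum P = 375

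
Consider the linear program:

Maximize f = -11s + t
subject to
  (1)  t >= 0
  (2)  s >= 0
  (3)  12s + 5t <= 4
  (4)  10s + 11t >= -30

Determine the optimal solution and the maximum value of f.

Vertices and f = -11s + t:
  (0, 0) → f = 0
  (1/3, 0) → f = -11/3
  (0, 4/5) → f = 4/5

The binding constraints are s = 0 and 12s + 5t = 4.
Solving simultaneously gives s = 0, t = 4/5.

s = 0, t = 4/5, maximum f = 4/5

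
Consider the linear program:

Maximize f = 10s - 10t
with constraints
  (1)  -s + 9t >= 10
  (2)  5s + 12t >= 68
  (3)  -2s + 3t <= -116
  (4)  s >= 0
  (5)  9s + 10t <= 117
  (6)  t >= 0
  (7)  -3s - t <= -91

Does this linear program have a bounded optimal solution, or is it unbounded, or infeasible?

infeasible

The boundaries -s + 9t = 10 and -2s + 3t = -116 meet at (358/5, 136/15), but that point violates 9s + 10t ≤ 117. Every candidate vertex is excluded by some other constraint, so the feasible region is empty.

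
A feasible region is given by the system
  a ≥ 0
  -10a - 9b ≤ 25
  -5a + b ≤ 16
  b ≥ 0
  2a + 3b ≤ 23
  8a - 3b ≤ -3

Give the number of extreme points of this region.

Intersecting each pair of boundary lines and keeping only the points that satisfy every inequality leaves:
  (0, 23/3)
  (0, 1)
  (2, 19/3)

3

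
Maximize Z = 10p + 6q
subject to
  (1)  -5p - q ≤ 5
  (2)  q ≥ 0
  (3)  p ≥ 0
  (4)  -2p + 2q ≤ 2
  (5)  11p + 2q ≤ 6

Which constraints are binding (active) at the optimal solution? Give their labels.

Vertices and Z = 10p + 6q:
  (0, 0) → Z = 0
  (6/11, 0) → Z = 60/11
  (0, 1) → Z = 6
  (4/13, 17/13) → Z = 142/13

The maximum is at (4/13, 17/13). Substituting into each constraint, equality holds for (4) and (5); the remaining constraints have slack.

(4) and (5)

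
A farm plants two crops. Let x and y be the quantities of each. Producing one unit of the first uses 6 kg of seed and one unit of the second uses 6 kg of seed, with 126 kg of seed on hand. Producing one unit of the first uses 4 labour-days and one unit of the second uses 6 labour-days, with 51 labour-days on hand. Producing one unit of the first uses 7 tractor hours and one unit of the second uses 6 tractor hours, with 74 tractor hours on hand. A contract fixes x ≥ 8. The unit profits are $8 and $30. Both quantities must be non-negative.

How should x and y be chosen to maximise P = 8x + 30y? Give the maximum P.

Extreme points and P = 8x + 30y:
  (74/7, 0) → P = 592/7
  (8, 0) → P = 64
  (8, 3) → P = 154

The binding constraints are 7x + 6y = 74 and x = 8.
Solving simultaneously gives x = 8, y = 3.

x = 8, y = 3, maximum P = 154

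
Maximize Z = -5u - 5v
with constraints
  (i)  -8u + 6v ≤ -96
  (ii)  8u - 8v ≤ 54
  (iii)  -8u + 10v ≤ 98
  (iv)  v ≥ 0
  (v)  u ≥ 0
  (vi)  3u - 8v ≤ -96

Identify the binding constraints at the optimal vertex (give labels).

(i) and (vi)

Extreme points and Z = -5u - 5v:
  (387/8, 97/2) → Z = -3875/8
  (672/23, 528/23) → Z = -6000/23
  (331/4, 76) → Z = -3175/4
  (30, 93/4) → Z = -1065/4

The maximum is at (672/23, 528/23). Substituting into each constraint, equality holds for (i) and (vi); the remaining constraints have slack.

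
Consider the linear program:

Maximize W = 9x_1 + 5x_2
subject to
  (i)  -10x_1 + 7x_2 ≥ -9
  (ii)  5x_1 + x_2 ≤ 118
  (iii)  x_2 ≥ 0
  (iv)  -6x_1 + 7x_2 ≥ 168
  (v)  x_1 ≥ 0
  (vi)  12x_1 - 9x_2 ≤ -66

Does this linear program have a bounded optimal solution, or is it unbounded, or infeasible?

Corner points and W = 9x_1 + 5x_2:
  (658/41, 1548/41) → W = 13662/41
  (0, 118) → W = 590
  (0, 24) → W = 120
The feasible region has finitely many vertices and no improving ray; the maximum is 590 at (0, 118).

bounded optimum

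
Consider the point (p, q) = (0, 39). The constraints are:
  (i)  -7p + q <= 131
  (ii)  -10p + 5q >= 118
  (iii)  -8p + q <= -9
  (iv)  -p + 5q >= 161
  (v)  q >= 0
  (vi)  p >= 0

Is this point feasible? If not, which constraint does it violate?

Constraint (iii): -8p + q = 39, which is not ≤ -9. All other constraints are satisfied.

not feasible — violates (iii)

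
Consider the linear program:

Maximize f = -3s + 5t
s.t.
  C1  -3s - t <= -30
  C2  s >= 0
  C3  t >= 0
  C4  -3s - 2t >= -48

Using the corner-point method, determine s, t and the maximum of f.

s = 4, t = 18, maximum f = 78

Extreme points and f = -3s + 5t:
  (10, 0) → f = -30
  (4, 18) → f = 78
  (16, 0) → f = -48

The optimum lies where -3s - t = -30 and -3s - 2t = -48.
Solving simultaneously gives s = 4, t = 18.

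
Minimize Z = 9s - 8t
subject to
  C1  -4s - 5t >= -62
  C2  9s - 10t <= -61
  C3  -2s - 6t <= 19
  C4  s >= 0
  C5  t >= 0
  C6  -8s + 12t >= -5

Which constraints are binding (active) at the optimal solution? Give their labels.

Extreme points and Z = 9s - 8t:
  (63/17, 802/85) → Z = -3581/85
  (0, 62/5) → Z = -496/5
  (0, 61/10) → Z = -244/5

The minimum is at (0, 62/5). Substituting into each constraint, equality holds for C1 and C4; the remaining constraints have slack.

C1 and C4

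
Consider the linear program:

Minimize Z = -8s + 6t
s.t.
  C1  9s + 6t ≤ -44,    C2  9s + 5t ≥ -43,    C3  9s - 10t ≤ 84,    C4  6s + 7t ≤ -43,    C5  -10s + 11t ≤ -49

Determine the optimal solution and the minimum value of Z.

Extreme points and Z = -8s + 6t:
  (4/9, -8) → Z = -464/9
  (-190/159, -881/159) → Z = -3766/159
  (-2/27, -127/15) → Z = -6778/135
  (-228/149, -871/149) → Z = -3402/149

The optimum lies where 9s + 6t = -44 and 9s - 10t = 84.
Solving simultaneously gives s = 4/9, t = -8.

s = 4/9, t = -8, minimum Z = -464/9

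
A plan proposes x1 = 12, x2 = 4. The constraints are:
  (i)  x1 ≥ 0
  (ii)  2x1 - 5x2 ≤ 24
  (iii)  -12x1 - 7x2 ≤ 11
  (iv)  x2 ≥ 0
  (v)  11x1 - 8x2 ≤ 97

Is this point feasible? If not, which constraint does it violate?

not feasible — violates (v)

Constraint (v): 11x1 - 8x2 = 100, which is not ≤ 97. All other constraints are satisfied.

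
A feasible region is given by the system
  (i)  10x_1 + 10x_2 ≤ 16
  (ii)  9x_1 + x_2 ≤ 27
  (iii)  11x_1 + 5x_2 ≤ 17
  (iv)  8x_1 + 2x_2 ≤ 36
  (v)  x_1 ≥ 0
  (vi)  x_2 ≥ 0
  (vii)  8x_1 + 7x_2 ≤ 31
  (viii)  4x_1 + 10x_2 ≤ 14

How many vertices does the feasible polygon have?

Of the 28 pairwise boundary intersections, those satisfying every inequality are:
  (3/2, 1/10)
  (1/3, 19/15)
  (17/11, 0)
  (0, 0)
  (0, 7/5)

5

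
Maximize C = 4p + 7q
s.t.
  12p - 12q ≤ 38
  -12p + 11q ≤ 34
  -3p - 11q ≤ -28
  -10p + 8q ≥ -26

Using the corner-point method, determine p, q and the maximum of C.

The binding constraints are -12p + 11q = 34 and -10p + 8q = -26.
Solving simultaneously gives p = 279/7, q = 326/7.

p = 279/7, q = 326/7, maximum C = 3398/7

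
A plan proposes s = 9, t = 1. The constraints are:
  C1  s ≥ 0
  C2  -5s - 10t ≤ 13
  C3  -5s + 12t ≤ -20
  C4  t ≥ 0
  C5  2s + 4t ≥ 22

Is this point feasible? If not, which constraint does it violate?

feasible

C1: 9 ≥ 0 ✓
C2: -55 ≤ 13 ✓
C3: -33 ≤ -20 ✓
C4: 1 ≥ 0 ✓
C5: 22 ≥ 22 ✓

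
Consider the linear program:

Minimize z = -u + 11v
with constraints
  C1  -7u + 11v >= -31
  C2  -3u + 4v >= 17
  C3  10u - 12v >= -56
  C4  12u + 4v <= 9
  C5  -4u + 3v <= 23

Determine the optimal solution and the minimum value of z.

u = -5, v = 1/2, minimum z = 21/2

Vertices and z = -u + 11v:
  (-5, 1/2) → z = 21/2
  (-8/15, 77/20) → z = 2573/60
  (-29/46, 381/92) → z = 4249/92

At the optimal vertex, -3u + 4v = 17 and 10u - 12v = -56.
Solving simultaneously gives u = -5, v = 1/2.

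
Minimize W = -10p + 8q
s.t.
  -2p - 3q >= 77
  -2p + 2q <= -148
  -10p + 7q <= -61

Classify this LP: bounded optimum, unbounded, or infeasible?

unbounded

From the feasible point (29, -45), moving in the direction (3, -2) keeps every constraint satisfied while W decreases without bound.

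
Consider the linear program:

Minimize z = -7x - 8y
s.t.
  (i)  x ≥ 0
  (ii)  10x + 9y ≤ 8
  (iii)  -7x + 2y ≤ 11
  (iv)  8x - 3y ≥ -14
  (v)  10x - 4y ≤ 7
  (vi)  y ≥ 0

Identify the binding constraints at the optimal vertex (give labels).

Feasible corners and z = -7x - 8y:
  (0, 8/9) → z = -64/9
  (0, 0) → z = 0
  (19/26, 1/13) → z = -149/26
  (7/10, 0) → z = -49/10

The minimum is at (0, 8/9). Substituting into each constraint, equality holds for (i) and (ii); the remaining constraints have slack.

(i) and (ii)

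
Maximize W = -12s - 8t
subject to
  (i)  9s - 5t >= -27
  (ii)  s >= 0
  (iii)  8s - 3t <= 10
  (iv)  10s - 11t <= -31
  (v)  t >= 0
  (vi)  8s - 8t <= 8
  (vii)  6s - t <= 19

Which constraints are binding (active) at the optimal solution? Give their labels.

Vertices and W = -12s - 8t:
  (0, 27/5) → W = -216/5
  (122/21, 111/7) → W = -1376/7
  (0, 31/11) → W = -248/11
  (7/2, 6) → W = -90
  (47/10, 46/5) → W = -130

The maximum is at (0, 31/11). Substituting into each constraint, equality holds for (ii) and (iv); the remaining constraints have slack.

(ii) and (iv)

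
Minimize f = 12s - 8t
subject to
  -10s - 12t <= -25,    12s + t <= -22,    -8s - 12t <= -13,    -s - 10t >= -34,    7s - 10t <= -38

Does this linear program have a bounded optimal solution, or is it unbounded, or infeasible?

The boundaries -10s - 12t = -25 and 12s + t = -22 meet at (-289/134, 260/67), but that point violates -s - 10t ≥ -34. Every candidate vertex is excluded by some other constraint, so the feasible region is empty.

infeasible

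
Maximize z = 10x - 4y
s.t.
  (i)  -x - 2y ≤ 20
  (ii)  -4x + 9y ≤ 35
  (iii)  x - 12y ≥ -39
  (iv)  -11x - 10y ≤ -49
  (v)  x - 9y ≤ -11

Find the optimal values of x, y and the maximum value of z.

x = 73, y = 28/3, maximum z = 2078/3

Feasible corners and z = 10x - 4y:
  (99/71, 239/71) → z = 34/71
  (73, 28/3) → z = 2078/3
  (331/109, 170/109) → z = 2630/109

The optimum lies where x - 12y = -39 and x - 9y = -11.
Solving simultaneously gives x = 73, y = 28/3.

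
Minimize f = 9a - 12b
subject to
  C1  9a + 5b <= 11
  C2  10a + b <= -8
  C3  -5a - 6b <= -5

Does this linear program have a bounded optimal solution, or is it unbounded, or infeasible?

From the feasible point (-51/41, 182/41), moving in the direction (-6, 5) keeps every constraint satisfied while f decreases without bound.

unbounded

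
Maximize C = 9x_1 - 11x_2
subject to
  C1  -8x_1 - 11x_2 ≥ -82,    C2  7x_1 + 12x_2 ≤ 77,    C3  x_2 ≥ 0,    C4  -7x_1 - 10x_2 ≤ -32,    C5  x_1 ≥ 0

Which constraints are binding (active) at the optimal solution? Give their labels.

C1 and C3

Extreme points and C = 9x_1 - 11x_2:
  (137/19, 42/19) → C = 771/19
  (41/4, 0) → C = 369/4
  (0, 77/12) → C = -847/12
  (32/7, 0) → C = 288/7
  (0, 16/5) → C = -176/5

The maximum is at (41/4, 0). Substituting into each constraint, equality holds for C1 and C3; the remaining constraints have slack.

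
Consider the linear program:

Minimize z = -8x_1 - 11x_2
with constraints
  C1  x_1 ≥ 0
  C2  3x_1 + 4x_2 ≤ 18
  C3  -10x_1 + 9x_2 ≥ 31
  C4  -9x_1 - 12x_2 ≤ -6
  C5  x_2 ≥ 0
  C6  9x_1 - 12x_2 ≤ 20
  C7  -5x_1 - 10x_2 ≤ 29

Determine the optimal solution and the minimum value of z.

Vertices and z = -8x_1 - 11x_2:
  (0, 9/2) → z = -99/2
  (0, 31/9) → z = -341/9
  (38/67, 273/67) → z = -3307/67

x_1 = 0, x_2 = 9/2, minimum z = -99/2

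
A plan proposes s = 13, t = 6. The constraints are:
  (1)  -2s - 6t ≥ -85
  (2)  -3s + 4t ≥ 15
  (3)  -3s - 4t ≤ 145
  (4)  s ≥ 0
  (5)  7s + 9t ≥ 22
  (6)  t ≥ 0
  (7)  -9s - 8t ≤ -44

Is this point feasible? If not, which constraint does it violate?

Constraint (2): -3s + 4t = -15, which is not ≥ 15. All other constraints are satisfied.

not feasible — violates (2)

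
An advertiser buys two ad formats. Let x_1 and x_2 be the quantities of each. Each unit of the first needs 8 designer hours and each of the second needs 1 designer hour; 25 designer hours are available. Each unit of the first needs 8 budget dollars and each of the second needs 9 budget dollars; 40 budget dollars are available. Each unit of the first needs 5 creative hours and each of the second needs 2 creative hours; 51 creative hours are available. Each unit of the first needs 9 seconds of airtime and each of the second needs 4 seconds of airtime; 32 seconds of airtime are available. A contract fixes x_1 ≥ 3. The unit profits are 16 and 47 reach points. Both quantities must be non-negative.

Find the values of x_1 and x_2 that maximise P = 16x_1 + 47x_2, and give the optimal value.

x_1 = 3, x_2 = 1, maximum P = 95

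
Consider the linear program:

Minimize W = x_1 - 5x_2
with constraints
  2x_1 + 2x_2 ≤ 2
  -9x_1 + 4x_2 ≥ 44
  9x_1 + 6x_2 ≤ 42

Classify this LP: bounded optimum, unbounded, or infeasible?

From the feasible point (-40/13, 53/13), moving in the direction (-2, 2) keeps every constraint satisfied while W decreases without bound.

unbounded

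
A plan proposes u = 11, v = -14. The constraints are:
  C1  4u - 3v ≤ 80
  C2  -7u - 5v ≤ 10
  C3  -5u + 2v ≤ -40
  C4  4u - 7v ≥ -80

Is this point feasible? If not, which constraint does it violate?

Constraint C1: 4u - 3v = 86, which is not ≤ 80. All other constraints are satisfied.

not feasible — violates C1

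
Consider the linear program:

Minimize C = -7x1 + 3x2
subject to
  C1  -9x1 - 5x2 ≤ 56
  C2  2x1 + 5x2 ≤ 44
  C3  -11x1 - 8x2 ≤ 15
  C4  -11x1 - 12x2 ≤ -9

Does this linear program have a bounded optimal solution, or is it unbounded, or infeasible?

From the feasible point (-427/39, 514/39), moving in the direction (5, -2) keeps every constraint satisfied while C decreases without bound.

unbounded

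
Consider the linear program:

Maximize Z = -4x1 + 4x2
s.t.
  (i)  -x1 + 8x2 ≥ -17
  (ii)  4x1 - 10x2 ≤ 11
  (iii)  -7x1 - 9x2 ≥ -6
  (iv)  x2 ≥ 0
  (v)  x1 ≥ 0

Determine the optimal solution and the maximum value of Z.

x1 = 0, x2 = 2/3, maximum Z = 8/3

Extreme points and Z = -4x1 + 4x2:
  (6/7, 0) → Z = -24/7
  (0, 2/3) → Z = 8/3
  (0, 0) → Z = 0

The optimum lies where -7x1 - 9x2 = -6 and x1 = 0.
Solving simultaneously gives x1 = 0, x2 = 2/3.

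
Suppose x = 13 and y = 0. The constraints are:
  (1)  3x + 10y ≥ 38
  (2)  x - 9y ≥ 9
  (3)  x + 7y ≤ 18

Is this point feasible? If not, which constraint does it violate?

feasible

(1): 39 ≥ 38 ✓
(2): 13 ≥ 9 ✓
(3): 13 ≤ 18 ✓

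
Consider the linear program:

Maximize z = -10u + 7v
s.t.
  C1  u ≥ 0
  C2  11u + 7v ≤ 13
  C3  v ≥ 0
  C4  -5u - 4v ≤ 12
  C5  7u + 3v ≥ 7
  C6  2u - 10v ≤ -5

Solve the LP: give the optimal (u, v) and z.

u = 5/8, v = 7/8, maximum z = -1/8

The binding constraints are 11u + 7v = 13 and 7u + 3v = 7.
Solving simultaneously gives u = 5/8, v = 7/8.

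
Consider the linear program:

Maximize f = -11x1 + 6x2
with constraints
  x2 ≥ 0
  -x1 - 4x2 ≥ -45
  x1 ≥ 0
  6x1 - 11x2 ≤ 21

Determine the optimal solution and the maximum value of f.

x1 = 0, x2 = 45/4, maximum f = 135/2

Corner points and f = -11x1 + 6x2:
  (0, 0) → f = 0
  (7/2, 0) → f = -77/2
  (0, 45/4) → f = 135/2
  (579/35, 249/35) → f = -975/7

The binding constraints are -x1 - 4x2 = -45 and x1 = 0.
Solving simultaneously gives x1 = 0, x2 = 45/4.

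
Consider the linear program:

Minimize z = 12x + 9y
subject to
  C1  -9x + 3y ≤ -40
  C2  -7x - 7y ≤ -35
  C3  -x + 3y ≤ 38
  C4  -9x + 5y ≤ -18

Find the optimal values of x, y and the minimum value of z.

Vertices and z = 12x + 9y:
  (55/12, 5/12) → z = 235/4
  (73/9, 11) → z = 589/3
  (122/11, 180/11) → z = 3084/11
The feasible region is unbounded (it extends along (3, 1), (1, -1)), but z strictly increases along every unbounded feasible direction, so there is no improving ray and the minimum is attained at a vertex.

At the optimal vertex, -9x + 3y = -40 and -7x - 7y = -35.
Solving simultaneously gives x = 55/12, y = 5/12.

x = 55/12, y = 5/12, minimum z = 235/4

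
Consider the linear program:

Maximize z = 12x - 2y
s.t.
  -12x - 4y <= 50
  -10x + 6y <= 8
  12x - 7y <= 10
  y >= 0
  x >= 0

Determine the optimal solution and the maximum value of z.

Vertices and z = 12x - 2y:
  (58, 98) → z = 500
  (0, 4/3) → z = -8/3
  (5/6, 0) → z = 10
  (0, 0) → z = 0

The optimum lies where -10x + 6y = 8 and 12x - 7y = 10.
Solving simultaneously gives x = 58, y = 98.

x = 58, y = 98, maximum z = 500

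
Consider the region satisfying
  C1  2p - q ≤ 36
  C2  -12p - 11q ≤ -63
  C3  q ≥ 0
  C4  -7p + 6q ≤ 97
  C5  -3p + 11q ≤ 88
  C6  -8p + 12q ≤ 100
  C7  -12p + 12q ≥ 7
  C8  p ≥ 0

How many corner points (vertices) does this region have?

Of the 28 pairwise boundary intersections, those satisfying every inequality are:
  (679/276, 70/23)
  (0, 63/11)
  (979/96, 345/32)
  (0, 8)

4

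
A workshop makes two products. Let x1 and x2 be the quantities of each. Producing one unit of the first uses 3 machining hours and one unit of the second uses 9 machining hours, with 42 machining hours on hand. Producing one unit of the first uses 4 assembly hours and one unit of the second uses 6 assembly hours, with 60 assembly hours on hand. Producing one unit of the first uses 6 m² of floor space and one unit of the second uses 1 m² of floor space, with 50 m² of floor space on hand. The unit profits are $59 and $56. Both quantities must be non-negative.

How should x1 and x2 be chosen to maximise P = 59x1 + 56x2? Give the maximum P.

x1 = 8, x2 = 2, maximum P = 584

Corner points and P = 59x1 + 56x2:
  (0, 0) → P = 0
  (0, 14/3) → P = 784/3
  (25/3, 0) → P = 1475/3
  (8, 2) → P = 584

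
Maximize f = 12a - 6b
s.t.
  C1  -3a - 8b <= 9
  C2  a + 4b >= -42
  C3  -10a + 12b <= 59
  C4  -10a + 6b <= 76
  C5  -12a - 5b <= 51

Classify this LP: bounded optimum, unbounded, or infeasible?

From the feasible point (75, -117/4), moving in the direction (12, 10) keeps every constraint satisfied while f increases without bound.

unbounded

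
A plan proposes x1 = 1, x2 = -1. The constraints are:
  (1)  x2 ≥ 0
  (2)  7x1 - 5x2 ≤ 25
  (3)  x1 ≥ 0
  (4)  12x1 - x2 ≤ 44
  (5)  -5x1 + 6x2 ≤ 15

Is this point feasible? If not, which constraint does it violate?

Constraint (1): x2 = -1, which is not ≥ 0. All other constraints are satisfied.

not feasible — violates (1)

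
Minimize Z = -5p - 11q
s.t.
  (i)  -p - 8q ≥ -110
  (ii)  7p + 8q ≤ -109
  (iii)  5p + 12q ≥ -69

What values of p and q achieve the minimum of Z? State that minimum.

p = -73/2, q = 293/16, minimum Z = -303/16

Extreme points and Z = -5p - 11q:
  (-73/2, 293/16) → Z = -303/16
  (-468/7, 619/28) → Z = 2551/28
  (-189/11, 31/22) → Z = 1549/22

The binding constraints are -p - 8q = -110 and 7p + 8q = -109.
Solving simultaneously gives p = -73/2, q = 293/16.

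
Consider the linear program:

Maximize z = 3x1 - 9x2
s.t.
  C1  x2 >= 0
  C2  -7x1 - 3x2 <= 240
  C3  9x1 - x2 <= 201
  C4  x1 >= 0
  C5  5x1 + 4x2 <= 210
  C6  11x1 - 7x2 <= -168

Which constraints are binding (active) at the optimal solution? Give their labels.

C4 and C6

Corner points and z = 3x1 - 9x2:
  (0, 105/2) → z = -945/2
  (0, 24) → z = -216
  (798/79, 3150/79) → z = -25956/79

The maximum is at (0, 24). Substituting into each constraint, equality holds for C4 and C6; the remaining constraints have slack.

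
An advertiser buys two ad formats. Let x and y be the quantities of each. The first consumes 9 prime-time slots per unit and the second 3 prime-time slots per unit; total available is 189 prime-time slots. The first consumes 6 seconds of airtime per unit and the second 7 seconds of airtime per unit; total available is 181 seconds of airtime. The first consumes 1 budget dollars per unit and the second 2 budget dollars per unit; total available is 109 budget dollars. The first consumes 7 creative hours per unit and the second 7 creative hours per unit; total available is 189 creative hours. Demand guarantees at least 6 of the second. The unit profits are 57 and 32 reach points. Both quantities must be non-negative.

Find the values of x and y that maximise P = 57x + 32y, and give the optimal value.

x = 18, y = 9, maximum P = 1314

Feasible corners and P = 57x + 32y:
  (0, 181/7) → P = 5792/7
  (0, 6) → P = 192
  (18, 9) → P = 1314
  (19, 6) → P = 1275
  (8, 19) → P = 1064

The optimum lies where 9x + 3y = 189 and 7x + 7y = 189.
Solving simultaneously gives x = 18, y = 9.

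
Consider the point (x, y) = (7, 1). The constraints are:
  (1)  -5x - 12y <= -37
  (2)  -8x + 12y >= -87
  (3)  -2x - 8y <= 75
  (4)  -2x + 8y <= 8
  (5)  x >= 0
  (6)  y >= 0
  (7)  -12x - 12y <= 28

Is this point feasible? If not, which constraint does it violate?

(1): -47 ≤ -37 ✓
(2): -44 ≥ -87 ✓
(3): -22 ≤ 75 ✓
(4): -6 ≤ 8 ✓
(5): 7 ≥ 0 ✓
(6): 1 ≥ 0 ✓
(7): -96 ≤ 28 ✓

feasible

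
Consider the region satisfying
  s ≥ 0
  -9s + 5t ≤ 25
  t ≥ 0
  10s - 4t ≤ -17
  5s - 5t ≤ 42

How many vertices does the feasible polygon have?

3

Pairwise boundary intersections that survive every other constraint:
  (0, 5)
  (0, 17/4)
  (15/14, 97/14)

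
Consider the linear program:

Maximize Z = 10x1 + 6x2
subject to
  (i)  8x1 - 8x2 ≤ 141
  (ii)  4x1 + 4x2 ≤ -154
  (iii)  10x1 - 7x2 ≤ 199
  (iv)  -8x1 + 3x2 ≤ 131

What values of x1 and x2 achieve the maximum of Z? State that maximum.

x1 = -167/16, x2 = -449/16, maximum Z = -1091/4

Extreme points and Z = 10x1 + 6x2:
  (-167/16, -449/16) → Z = -1091/4
  (-1471/40, -272/5) → Z = -13883/20
  (-493/22, -177/11) → Z = -3527/11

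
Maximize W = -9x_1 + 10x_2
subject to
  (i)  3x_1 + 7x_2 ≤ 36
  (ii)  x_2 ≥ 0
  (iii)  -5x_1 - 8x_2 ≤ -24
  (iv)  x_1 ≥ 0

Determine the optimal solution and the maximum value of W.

Extreme points and W = -9x_1 + 10x_2:
  (12, 0) → W = -108
  (0, 36/7) → W = 360/7
  (24/5, 0) → W = -216/5
  (0, 3) → W = 30

x_1 = 0, x_2 = 36/7, maximum W = 360/7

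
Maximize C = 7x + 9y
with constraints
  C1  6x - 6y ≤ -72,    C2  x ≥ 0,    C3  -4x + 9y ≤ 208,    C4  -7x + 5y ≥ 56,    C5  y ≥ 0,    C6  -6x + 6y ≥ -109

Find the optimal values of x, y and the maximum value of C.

Vertices and C = 7x + 9y:
  (0, 12) → C = 108
  (2, 14) → C = 140
  (0, 208/9) → C = 208
  (536/43, 1232/43) → C = 14840/43

x = 536/43, y = 1232/43, maximum C = 14840/43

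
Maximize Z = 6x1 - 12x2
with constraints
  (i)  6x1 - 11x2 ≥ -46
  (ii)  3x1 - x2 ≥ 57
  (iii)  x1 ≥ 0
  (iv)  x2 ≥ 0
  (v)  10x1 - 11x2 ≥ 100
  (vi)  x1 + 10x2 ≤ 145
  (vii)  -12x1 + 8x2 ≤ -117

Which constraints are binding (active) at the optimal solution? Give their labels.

(iv) and (vi)

Vertices and Z = 6x1 - 12x2:
  (19, 0) → Z = 114
  (527/23, 270/23) → Z = -78/23
  (145, 0) → Z = 870
  (865/37, 450/37) → Z = -210/37

The maximum is at (145, 0). Substituting into each constraint, equality holds for (iv) and (vi); the remaining constraints have slack.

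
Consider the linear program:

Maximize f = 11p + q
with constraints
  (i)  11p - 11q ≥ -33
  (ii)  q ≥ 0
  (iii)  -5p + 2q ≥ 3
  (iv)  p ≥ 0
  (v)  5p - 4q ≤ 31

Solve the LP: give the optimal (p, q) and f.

Vertices and f = 11p + q:
  (1, 4) → f = 15
  (0, 3) → f = 3
  (0, 3/2) → f = 3/2

p = 1, q = 4, maximum f = 15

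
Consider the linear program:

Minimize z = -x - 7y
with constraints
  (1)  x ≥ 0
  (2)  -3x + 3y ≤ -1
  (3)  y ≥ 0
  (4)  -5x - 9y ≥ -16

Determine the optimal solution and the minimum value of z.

Extreme points and z = -x - 7y:
  (1/3, 0) → z = -1/3
  (19/14, 43/42) → z = -179/21
  (16/5, 0) → z = -16/5

x = 19/14, y = 43/42, minimum z = -179/21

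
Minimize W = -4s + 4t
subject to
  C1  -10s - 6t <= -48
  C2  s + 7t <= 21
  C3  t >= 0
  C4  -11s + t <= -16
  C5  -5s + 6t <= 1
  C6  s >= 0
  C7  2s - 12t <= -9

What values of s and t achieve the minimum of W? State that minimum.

s = 189/26, t = 51/26, minimum W = -276/13

Corner points and W = -4s + 4t:
  (105/32, 81/32) → W = -3
  (87/22, 31/22) → W = -112/11
  (189/26, 51/26) → W = -276/13

At the optimal vertex, s + 7t = 21 and 2s - 12t = -9.
Solving simultaneously gives s = 189/26, t = 51/26.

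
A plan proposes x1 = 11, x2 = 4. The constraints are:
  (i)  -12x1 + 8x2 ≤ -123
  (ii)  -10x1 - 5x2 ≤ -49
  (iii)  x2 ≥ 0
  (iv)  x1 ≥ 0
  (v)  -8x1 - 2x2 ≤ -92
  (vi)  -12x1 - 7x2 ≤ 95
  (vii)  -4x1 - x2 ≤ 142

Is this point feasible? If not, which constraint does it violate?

not feasible — violates (i)

Constraint (i): -12x1 + 8x2 = -100, which is not ≤ -123. All other constraints are satisfied.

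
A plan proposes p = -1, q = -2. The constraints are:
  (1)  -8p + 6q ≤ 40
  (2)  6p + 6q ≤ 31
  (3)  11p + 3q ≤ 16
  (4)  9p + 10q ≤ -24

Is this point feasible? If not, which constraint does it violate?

(1): -4 ≤ 40 ✓
(2): -18 ≤ 31 ✓
(3): -17 ≤ 16 ✓
(4): -29 ≤ -24 ✓

feasible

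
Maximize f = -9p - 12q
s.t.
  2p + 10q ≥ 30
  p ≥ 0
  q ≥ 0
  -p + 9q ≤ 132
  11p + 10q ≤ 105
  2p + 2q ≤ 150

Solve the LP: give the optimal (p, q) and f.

p = 0, q = 3, maximum f = -36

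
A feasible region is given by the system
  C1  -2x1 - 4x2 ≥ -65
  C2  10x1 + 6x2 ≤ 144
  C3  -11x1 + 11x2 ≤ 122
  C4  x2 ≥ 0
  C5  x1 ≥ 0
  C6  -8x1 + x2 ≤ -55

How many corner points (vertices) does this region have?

3

The feasible vertices (each the meet of two boundaries and inside every other half-plane) are:
  (72/5, 0)
  (237/29, 301/29)
  (55/8, 0)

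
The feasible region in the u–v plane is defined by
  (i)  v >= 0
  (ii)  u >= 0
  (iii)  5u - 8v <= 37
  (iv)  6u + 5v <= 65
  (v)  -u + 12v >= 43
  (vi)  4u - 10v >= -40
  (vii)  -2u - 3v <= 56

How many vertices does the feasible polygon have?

4

Of the 21 pairwise boundary intersections, those satisfying every inequality are:
  (0, 43/12)
  (0, 4)
  (565/77, 323/77)
  (45/8, 25/4)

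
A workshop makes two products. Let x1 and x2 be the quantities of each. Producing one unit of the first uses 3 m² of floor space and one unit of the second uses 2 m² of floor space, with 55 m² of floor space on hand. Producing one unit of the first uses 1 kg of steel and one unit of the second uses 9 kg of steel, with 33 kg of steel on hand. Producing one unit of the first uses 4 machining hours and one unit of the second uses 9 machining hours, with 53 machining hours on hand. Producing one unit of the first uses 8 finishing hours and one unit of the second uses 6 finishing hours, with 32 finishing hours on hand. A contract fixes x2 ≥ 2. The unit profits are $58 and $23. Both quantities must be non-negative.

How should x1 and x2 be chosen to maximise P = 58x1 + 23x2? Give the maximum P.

Extreme points and P = 58x1 + 23x2:
  (0, 11/3) → P = 253/3
  (0, 2) → P = 46
  (15/11, 116/33) → P = 5278/33
  (5/2, 2) → P = 191

The optimum lies where 8x1 + 6x2 = 32 and x2 = 2.
Solving simultaneously gives x1 = 5/2, x2 = 2.

x1 = 5/2, x2 = 2, maximum P = 191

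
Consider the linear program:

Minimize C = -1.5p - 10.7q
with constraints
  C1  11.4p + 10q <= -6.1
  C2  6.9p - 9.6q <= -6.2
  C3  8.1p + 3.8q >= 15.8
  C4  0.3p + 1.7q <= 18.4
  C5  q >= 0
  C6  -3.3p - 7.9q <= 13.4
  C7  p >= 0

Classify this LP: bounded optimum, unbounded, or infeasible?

infeasible

The boundaries 6.9p - 9.6q = -6.2 and 8.1p + 3.8q = 15.8 meet at (6406/5199, 2654/1733), but that point violates 11.4p + 10q ≤ -6.1. Every candidate vertex is excluded by some other constraint, so the feasible region is empty.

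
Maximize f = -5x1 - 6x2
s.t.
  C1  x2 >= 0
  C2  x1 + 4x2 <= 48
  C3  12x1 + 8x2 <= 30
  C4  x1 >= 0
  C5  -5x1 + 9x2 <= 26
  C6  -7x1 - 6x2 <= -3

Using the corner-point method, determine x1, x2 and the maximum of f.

Feasible corners and f = -5x1 - 6x2:
  (5/2, 0) → f = -25/2
  (3/7, 0) → f = -15/7
  (31/74, 231/74) → f = -1541/74
  (0, 26/9) → f = -52/3
  (0, 1/2) → f = -3

x1 = 3/7, x2 = 0, maximum f = -15/7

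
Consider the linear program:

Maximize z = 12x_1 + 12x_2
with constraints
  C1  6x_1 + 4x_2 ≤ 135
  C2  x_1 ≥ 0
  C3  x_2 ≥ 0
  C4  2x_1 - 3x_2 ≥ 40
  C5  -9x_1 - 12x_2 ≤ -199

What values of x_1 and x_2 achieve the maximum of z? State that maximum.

x_1 = 565/26, x_2 = 15/13, maximum z = 3570/13

Corner points and z = 12x_1 + 12x_2:
  (45/2, 0) → z = 270
  (565/26, 15/13) → z = 3570/13
  (199/9, 0) → z = 796/3
  (359/17, 38/51) → z = 4460/17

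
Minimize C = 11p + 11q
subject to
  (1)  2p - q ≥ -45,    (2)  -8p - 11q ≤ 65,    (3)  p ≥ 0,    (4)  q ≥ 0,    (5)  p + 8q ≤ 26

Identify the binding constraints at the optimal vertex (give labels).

(3) and (4)

Corner points and C = 11p + 11q:
  (0, 0) → C = 0
  (0, 13/4) → C = 143/4
  (26, 0) → C = 286

The minimum is at (0, 0). Substituting into each constraint, equality holds for (3) and (4); the remaining constraints have slack.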